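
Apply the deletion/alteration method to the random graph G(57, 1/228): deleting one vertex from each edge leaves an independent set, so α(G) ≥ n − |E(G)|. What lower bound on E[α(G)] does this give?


E[|E(G)|] = C(57, 2)·p = 1596 · (1/228) = 7.
E[α(G)] ≥ n − E[|E(G)|] = 57 − 7 = 50.
Numerically: ≈ 50.0000.
(This is only a lower bound; the true E[α(G)] may be larger.)

E[α(G)] ≥ 50 ≈ 50.0000.


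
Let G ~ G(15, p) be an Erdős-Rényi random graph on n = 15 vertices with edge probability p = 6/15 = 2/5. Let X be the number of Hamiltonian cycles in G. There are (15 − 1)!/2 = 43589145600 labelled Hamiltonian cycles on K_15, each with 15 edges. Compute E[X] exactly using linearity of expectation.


K_15 has (15 − 1)!/2 = 43589145600 labelled Hamiltonian cycles.
For each such Hamiltonian cycle H, let X_H = 1 if all 15 edges of H are present in G. Then P[X_H = 1] = p^{15} = (2/5)^{15} = 32768/30517578125.
By linearity of expectation: E[X] = Σ_H E[X_H] = 43589145600 · p^{15} = 43589145600 · 32768/30517578125 = 57133164920832/1220703125.
Numerically: E[X] ≈ 4.68e+04.

E[X] = 43589145600 · (2/5)^{15} = 57133164920832/1220703125 ≈ 4.68e+04.


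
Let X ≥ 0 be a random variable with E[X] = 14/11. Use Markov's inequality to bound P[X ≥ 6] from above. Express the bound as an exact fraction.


μ = E[X] = 14/11, a = 6.
Markov: P[X ≥ 6] ≤ μ/a = (14/11)/6 = 7/33.
Numerically: ≈ 0.212.
(Since a = 6 > μ = 1.273, the bound 7/33 is < 1 and informative.)

P[X ≥ 6] ≤ 7/33 ≈ 0.212.


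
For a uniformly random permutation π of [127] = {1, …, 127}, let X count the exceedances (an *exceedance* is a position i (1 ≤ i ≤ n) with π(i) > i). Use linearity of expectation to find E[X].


Write X = Σ_{i=1}^{127} X_i, where X_i = 1_{π(i) > i}.
For each fixed i, π(i) is uniform over {1, …, 127} (marginal of a uniform permutation), so P[π(i) > i] = (n − i)/n. Summing: Σ_{i=1}^{127} (n − i)/n = (0 + 1 + … + 126)/127 = 127(127 − 1)/(2·127) = (127 − 1)/2.
Hence E[X] = Σ_{i=1}^{127} (127 − i)/127 = 63 ≈ 63.0000.

E[X] = 63 = 63.0000.


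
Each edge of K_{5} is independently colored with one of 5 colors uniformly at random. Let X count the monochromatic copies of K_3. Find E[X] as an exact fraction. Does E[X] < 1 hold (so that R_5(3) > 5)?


E[X] = C(5, 3) · 5^{1 − 3} = 10 · 5^{−2} = 10/25.
As a reduced fraction: E[X] = 2/5 ≈ 0.4000000.
Is E[X] < 1? YES.
Since E[X] < 1, there exists a 5-coloring of K_{5} with no monochromatic K_3; hence R_5(3) > 5.

E[X] = 2/5 ≈ 0.4000000; E[X] < 1, so R_5(3) > 5.


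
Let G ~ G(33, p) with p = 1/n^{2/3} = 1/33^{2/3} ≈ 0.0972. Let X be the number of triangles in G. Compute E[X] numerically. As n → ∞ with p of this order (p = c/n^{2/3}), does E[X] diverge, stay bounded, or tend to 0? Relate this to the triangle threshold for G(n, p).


Number of potential triangles: C(33, 3) = 5456.
Each occurs with probability p³ ≈ (0.0972)³ ≈ 9.18274e-04.
By linearity: E[X] = C(33, 3)·p³ ≈ 5456 · 9.18274e-04 ≈ 5.010.
Since α = 2/3 < 1, p = c/n^{2/3} ≫ 1/n is above the triangle threshold p ~ 1/n. Asymptotically E[X] ~ (c³/6)·n^{3(1−α)} = (1³/6)·n^{1} → ∞; triangles are abundant w.h.p.

E[X] ≈ 5.010; in regime p = Θ(1/n^{2/3}) E[X] diverges (above the triangle threshold p ~ 1/n).


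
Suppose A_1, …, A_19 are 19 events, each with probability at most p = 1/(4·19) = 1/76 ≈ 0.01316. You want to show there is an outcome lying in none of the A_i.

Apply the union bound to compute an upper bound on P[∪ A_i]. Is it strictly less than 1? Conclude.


Union bound: P[∪_{i=1}^{19} A_i] ≤ Σ_i P[A_i] ≤ 19·p = 19·(1/76) = 1/4.
Numerically: 1/4 ≈ 0.25000.
Is 1/4 < 1? YES.
Since P[∪ A_i] ≤ 1/4 < 1, the complement has P[∩ A_i^c] ≥ 1 − 1/4 = 3/4 > 0, so some outcome avoids every A_i.

19·p = 1/4 ≈ 0.25000; existence CERTIFIED by the union bound.


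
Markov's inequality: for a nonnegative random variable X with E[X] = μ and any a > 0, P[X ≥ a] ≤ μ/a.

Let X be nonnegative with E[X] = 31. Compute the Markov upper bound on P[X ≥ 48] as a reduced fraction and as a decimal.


μ = E[X] = 31, a = 48.
Markov: P[X ≥ 48] ≤ μ/a = (31)/48 = 31/48.
Numerically: ≈ 0.645833.
(Since a = 48 > μ = 31.000000, the bound 31/48 is < 1 and informative.)

P[X ≥ 48] ≤ 31/48 ≈ 0.645833.


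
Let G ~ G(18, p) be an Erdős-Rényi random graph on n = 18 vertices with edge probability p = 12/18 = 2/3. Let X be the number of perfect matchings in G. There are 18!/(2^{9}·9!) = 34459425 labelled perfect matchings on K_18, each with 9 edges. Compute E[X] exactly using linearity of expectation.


K_18 has 18!/(2^{9}·9!) = 34459425 labelled perfect matchings.
For each such perfect matching H, let X_H = 1 if all 9 edges of H are present in G. Then P[X_H = 1] = p^{9} = (2/3)^{9} = 512/19683.
By linearity: E[X] = Σ_H E[X_H] = 34459425 · p^{9} = 34459425 · 512/19683 = 217817600/243.
Numerically: E[X] ≈ 8.964e+05.

E[X] = 34459425 · (2/3)^{9} = 217817600/243 ≈ 8.964e+05.


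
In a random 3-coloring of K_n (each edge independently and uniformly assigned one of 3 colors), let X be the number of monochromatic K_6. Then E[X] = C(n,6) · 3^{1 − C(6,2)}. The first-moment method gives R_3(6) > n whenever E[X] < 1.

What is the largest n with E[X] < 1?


We need C(n, 6) · 3^{1 − 15} < 1, i.e. C(n, 6) < 3^{15 − 1} = 4782969.
Check values of n near the boundary:
  n = 35: C(35, 6) = 1623160; 1623160 < 4782969? YES
  n = 36: C(36, 6) = 1947792; 1947792 < 4782969? YES
  n = 37: C(37, 6) = 2324784; 2324784 < 4782969? YES
  n = 38: C(38, 6) = 2760681; 2760681 < 4782969? YES
  n = 39: C(39, 6) = 3262623; 3262623 < 4782969? YES
  n = 40: C(40, 6) = 3838380; 3838380 < 4782969? YES
  n = 41: C(41, 6) = 4496388; 4496388 < 4782969? YES
  n = 42: C(42, 6) = 5245786; 5245786 < 4782969? NO
The largest n with C(n, 6) < 4782969 is n = 41 (where E[X] = 1498796/1594323 ≈ 0.9400830). Hence R_3(6) > 41, i.e. R_3(6) ≥ 42.

Largest n = 41; hence R_3(6) > 41.


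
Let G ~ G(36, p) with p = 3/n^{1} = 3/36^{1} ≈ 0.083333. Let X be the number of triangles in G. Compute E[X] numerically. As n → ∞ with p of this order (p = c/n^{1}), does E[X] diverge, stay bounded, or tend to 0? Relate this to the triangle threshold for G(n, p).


Number of potential triangles: C(36, 3) = 7140.
Each occurs with probability p³ ≈ (0.083333)³ ≈ 5.7870370e-04.
By linearity: E[X] = C(36, 3)·p³ ≈ 7140 · 5.7870370e-04 ≈ 4.13194.
Here α = 1, so p = 3/n is exactly at the triangle threshold p ~ 1/n. Asymptotically E[X] → c³/6 = 3³/6 = 9/2 ≈ 4.50000, a bounded constant. In this regime the triangle count is asymptotically Poisson(c³/6).

E[X] ≈ 4.13194; in regime p = Θ(1/n^{1}) E[X] stays bounded (at the triangle threshold p ~ 1/n).


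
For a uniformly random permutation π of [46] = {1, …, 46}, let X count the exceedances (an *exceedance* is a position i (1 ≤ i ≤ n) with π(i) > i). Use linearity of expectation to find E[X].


Write X = Σ_{i=1}^{46} X_i, where X_i = 1_{π(i) > i}.
For each fixed i, π(i) is uniform over {1, …, 46} (marginal of a uniform permutation), so P[π(i) > i] = (n − i)/n. Summing: Σ_{i=1}^{46} (n − i)/n = (0 + 1 + … + 45)/46 = 46(46 − 1)/(2·46) = (46 − 1)/2.
Hence E[X] = Σ_{i=1}^{46} (46 − i)/46 = 45/2 ≈ 22.500.

E[X] = 45/2 = 22.500.


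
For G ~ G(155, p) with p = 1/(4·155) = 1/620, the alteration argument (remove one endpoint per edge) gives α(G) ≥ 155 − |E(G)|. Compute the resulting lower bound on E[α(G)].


E[|E(G)|] = C(155, 2)·p = 11935 · (1/620) = 77/4.
E[α(G)] ≥ n − E[|E(G)|] = 155 − 77/4 = 543/4.
Numerically: ≈ 135.750.
(This is only a lower bound; the true E[α(G)] may be larger.)

E[α(G)] ≥ 543/4 ≈ 135.750.


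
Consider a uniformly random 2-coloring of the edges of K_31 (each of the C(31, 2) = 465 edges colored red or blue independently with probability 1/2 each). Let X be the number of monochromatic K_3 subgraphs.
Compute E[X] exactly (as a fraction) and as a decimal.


Let X = Σ_S X_S over the C(31, 3) = 4495 subsets S of size 3, where X_S = 1 if the K_3 on S is monochromatic.
For a fixed S, the K_3 on S has C(3, 2) = 3 edges. P[all 3 edges red] = (1/2)^3, and likewise for blue, so P[monochromatic] = 2·(1/2)^3 = 2^{1 − 3} = 1/4.
By linearity of expectation: E[X] = C(31, 3) · 2^{1 − 3} = 4495 · 1/4 = 4495/4.
Numerically: E[X] ≈ 1123.750.

E[X] = C(31,3)·2^(1−C(3,2)) = 4495/4 ≈ 1123.750.


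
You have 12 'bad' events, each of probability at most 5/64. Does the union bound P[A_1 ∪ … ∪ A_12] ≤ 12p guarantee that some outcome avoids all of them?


Union bound: P[∪_{i=1}^{12} A_i] ≤ Σ_i P[A_i] ≤ 12·p = 12·(5/64) = 15/16.
Numerically: 15/16 ≈ 0.938.
Is 15/16 < 1? YES.
Since P[∪ A_i] ≤ 15/16 < 1, the complement has P[∩ A_i^c] ≥ 1 − 15/16 = 1/16 > 0, so some outcome avoids every A_i.

12·p = 15/16 ≈ 0.938; existence CERTIFIED by the union bound.


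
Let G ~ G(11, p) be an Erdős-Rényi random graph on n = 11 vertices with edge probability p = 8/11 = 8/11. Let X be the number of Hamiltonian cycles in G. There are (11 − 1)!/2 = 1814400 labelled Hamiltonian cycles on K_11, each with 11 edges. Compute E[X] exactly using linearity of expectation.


K_11 has (11 − 1)!/2 = 1814400 labelled Hamiltonian cycles.
For each such Hamiltonian cycle H, let X_H = 1 if all 11 edges of H are present in G. Then P[X_H = 1] = p^{11} = (8/11)^{11} = 8589934592/285311670611.
Summing the indicators: E[X] = Σ_H E[X_H] = 1814400 · p^{11} = 1814400 · 8589934592/285311670611 = 15585577323724800/285311670611.
Numerically: E[X] ≈ 54626.5.

E[X] = 1814400 · (8/11)^{11} = 15585577323724800/285311670611 ≈ 54626.5.


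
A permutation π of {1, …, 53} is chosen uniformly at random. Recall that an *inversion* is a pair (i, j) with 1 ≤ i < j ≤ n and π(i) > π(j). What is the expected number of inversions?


Write X = Σ X_I over the C(53, 2) = 1378 pairs i < j, with X_I the indicator of one inversion.
There are 1378 indicators.
For each fixed pair i < j, the values π(i) and π(j) are two distinct elements of {1, …, 53} in uniformly random order; by symmetry P[π(i) > π(j)] = 1/2.
By linearity: E[X] = 1378 · (1/2) = C(53, 2) · (1/2) = 1378/2 = 689 ≈ 689.000.

E[X] = 689 = 689.000.


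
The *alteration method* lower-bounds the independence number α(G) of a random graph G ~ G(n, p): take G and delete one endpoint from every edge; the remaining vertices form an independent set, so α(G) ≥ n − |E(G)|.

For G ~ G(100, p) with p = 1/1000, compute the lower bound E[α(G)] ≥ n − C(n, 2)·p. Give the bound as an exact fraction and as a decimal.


E[|E(G)|] = C(100, 2)·p = 4950 · (1/1000) = 99/20.
E[α(G)] ≥ n − E[|E(G)|] = 100 − 99/20 = 1901/20.
Numerically: ≈ 95.050000.
(This is only a lower bound; the true E[α(G)] may be larger.)

E[α(G)] ≥ 1901/20 ≈ 95.050000.


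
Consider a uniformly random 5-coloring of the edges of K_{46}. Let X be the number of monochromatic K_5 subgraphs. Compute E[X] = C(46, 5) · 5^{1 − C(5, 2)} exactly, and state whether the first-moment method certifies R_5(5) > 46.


E[X] = C(46, 5) · 5^{1 − 10} = 1370754 · 5^{−9} = 1370754/1953125.
As a reduced fraction: E[X] = 1370754/1953125 ≈ 0.70183.
Is E[X] < 1? YES.
Since E[X] < 1, there exists a 5-coloring of K_{46} with no monochromatic K_5; hence R_5(5) > 46.

E[X] = 1370754/1953125 ≈ 0.70183; E[X] < 1, so R_5(5) > 46.


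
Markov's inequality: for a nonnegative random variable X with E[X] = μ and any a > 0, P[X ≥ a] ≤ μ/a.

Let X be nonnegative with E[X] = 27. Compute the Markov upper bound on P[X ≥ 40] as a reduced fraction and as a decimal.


μ = E[X] = 27, a = 40.
Markov: P[X ≥ 40] ≤ μ/a = (27)/40 = 27/40.
Numerically: ≈ 0.67500.
(Since a = 40 > μ = 27.00000, the bound 27/40 is < 1 and informative.)

P[X ≥ 40] ≤ 27/40 ≈ 0.67500.


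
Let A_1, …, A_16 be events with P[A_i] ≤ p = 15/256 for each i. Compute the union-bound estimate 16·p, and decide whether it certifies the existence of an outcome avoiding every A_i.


Union bound: P[∪_{i=1}^{16} A_i] ≤ Σ_i P[A_i] ≤ 16·p = 16·(15/256) = 15/16.
Numerically: 15/16 ≈ 0.9375.
Is 15/16 < 1? YES.
Since P[∪ A_i] ≤ 15/16 < 1, the complement has P[∩ A_i^c] ≥ 1 − 15/16 = 1/16 > 0, so some outcome avoids every A_i.

16·p = 15/16 ≈ 0.9375; existence CERTIFIED by the union bound.


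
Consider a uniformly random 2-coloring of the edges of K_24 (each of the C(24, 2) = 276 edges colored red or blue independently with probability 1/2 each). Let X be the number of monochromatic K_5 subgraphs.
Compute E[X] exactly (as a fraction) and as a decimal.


Let X = Σ_S X_S over the C(24, 5) = 42504 subsets S of size 5, where X_S = 1 if the K_5 on S is monochromatic.
For a fixed S, the K_5 on S has C(5, 2) = 10 edges. P[all 10 edges red] = (1/2)^10, and likewise for blue, so P[monochromatic] = 2·(1/2)^10 = 2^{1 − 10} = 1/512.
By linearity of expectation: E[X] = C(24, 5) · 2^{1 − 10} = 42504 · 1/512 = 5313/64.
Numerically: E[X] ≈ 83.016.

E[X] = C(24,5)·2^(1−C(5,2)) = 5313/64 ≈ 83.016.


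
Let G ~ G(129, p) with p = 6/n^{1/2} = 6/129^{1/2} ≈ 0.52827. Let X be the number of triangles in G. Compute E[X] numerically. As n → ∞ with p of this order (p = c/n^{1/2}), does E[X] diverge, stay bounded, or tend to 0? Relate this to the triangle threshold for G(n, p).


Number of potential triangles: C(129, 3) = 349504.
Each occurs with probability p³ ≈ (0.52827)³ ≈ 1.4742434e-01.
By linearity: E[X] = C(129, 3)·p³ ≈ 349504 · 1.4742434e-01 ≈ 51525.39576.
Since α = 1/2 < 1, p = c/n^{1/2} ≫ 1/n is above the triangle threshold p ~ 1/n. Asymptotically E[X] ~ (c³/6)·n^{3(1−α)} = (6³/6)·n^{1.5} → ∞; triangles are abundant w.h.p.

E[X] ≈ 51525.39576; in regime p = Θ(1/n^{1/2}) E[X] diverges (above the triangle threshold p ~ 1/n).


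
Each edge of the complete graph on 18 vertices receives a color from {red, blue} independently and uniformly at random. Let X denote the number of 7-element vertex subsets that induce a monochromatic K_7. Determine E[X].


Let X = Σ_S X_S over the C(18, 7) = 31824 subsets S of size 7, where X_S = 1 if the K_7 on S is monochromatic.
For a fixed S, the K_7 on S has C(7, 2) = 21 edges. P[all 21 edges red] = (1/2)^21, and likewise for blue, so P[monochromatic] = 2·(1/2)^21 = 2^{1 − 21} = 1/1048576.
By linearity of expectation: E[X] = C(18, 7) · 2^{1 − 21} = 31824 · 1/1048576 = 1989/65536.
Numerically: E[X] ≈ 0.030350.

E[X] = C(18,7)·2^(1−C(7,2)) = 1989/65536 ≈ 0.030350.


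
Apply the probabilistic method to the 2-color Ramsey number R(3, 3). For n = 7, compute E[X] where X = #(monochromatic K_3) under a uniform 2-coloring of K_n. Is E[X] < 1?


E[X] = C(7, 3) · 2^{1 − 3} = 35 · 2^{−2} = 35/4.
As a reduced fraction: E[X] = 35/4 ≈ 8.75000.
Is E[X] < 1? NO.
Since E[X] ≥ 1, the first-moment bound is inconclusive at n = 7; it does NOT by itself certify R(3, 3) > 7.

E[X] = 35/4 ≈ 8.75000; E[X] ≥ 1; first-moment method inconclusive here.


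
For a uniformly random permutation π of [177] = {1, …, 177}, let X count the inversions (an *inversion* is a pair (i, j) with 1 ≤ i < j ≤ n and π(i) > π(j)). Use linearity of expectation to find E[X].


Write X = Σ X_I over the C(177, 2) = 15576 pairs i < j, with X_I the indicator of one inversion.
There are 15576 indicators.
For each fixed pair i < j, the values π(i) and π(j) are two distinct elements of {1, …, 177} in uniformly random order; by symmetry P[π(i) > π(j)] = 1/2.
By linearity: E[X] = 15576 · (1/2) = C(177, 2) · (1/2) = 15576/2 = 7788 ≈ 7788.00000.

E[X] = 7788 = 7788.00000.


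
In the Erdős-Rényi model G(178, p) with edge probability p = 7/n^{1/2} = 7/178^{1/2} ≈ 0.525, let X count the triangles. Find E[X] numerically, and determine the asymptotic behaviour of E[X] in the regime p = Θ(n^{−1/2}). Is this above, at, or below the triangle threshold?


Number of potential triangles: C(178, 3) = 924176.
Each occurs with probability p³ ≈ (0.525)³ ≈ 1.44432e-01.
By linearity: E[X] = C(178, 3)·p³ ≈ 924176 · 1.44432e-01 ≈ 133480.801.
Since α = 1/2 < 1, p = c/n^{1/2} ≫ 1/n is above the triangle threshold p ~ 1/n. Asymptotically E[X] ~ (c³/6)·n^{3(1−α)} = (7³/6)·n^{1.5} → ∞; triangles are abundant w.h.p.

E[X] ≈ 133480.801; in regime p = Θ(1/n^{1/2}) E[X] diverges (above the triangle threshold p ~ 1/n).


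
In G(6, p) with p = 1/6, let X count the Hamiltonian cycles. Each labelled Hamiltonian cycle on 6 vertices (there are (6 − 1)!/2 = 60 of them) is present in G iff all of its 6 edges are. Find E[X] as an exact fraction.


K_6 has (6 − 1)!/2 = 60 labelled Hamiltonian cycles.
For each such Hamiltonian cycle H, let X_H = 1 if all 6 edges of H are present in G. Then P[X_H = 1] = p^{6} = (1/6)^{6} = 1/46656.
Summing the indicators: E[X] = Σ_H E[X_H] = 60 · p^{6} = 60 · 1/46656 = 5/3888.
Numerically: E[X] ≈ 0.001286.

E[X] = 60 · (1/6)^{6} = 5/3888 ≈ 0.001286.


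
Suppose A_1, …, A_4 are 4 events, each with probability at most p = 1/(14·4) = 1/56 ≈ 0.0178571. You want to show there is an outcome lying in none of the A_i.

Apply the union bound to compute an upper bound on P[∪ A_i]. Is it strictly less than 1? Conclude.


Union bound: P[∪_{i=1}^{4} A_i] ≤ Σ_i P[A_i] ≤ 4·p = 4·(1/56) = 1/14.
Numerically: 1/14 ≈ 0.0714286.
Is 1/14 < 1? YES.
Since P[∪ A_i] ≤ 1/14 < 1, the complement has P[∩ A_i^c] ≥ 1 − 1/14 = 13/14 > 0, so some outcome avoids every A_i.

4·p = 1/14 ≈ 0.0714286; existence CERTIFIED by the union bound.


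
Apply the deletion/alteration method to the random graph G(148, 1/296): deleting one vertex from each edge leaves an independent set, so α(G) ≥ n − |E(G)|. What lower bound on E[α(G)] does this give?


E[|E(G)|] = C(148, 2)·p = 10878 · (1/296) = 147/4.
E[α(G)] ≥ n − E[|E(G)|] = 148 − 147/4 = 445/4.
Numerically: ≈ 111.2500.
(This is only a lower bound; the true E[α(G)] may be larger.)

E[α(G)] ≥ 445/4 ≈ 111.2500.


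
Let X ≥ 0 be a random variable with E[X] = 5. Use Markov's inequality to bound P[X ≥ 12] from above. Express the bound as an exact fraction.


μ = E[X] = 5, a = 12.
Markov: P[X ≥ 12] ≤ μ/a = (5)/12 = 5/12.
Numerically: ≈ 0.4167.
(Since a = 12 > μ = 5.0000, the bound 5/12 is < 1 and informative.)

P[X ≥ 12] ≤ 5/12 ≈ 0.4167.


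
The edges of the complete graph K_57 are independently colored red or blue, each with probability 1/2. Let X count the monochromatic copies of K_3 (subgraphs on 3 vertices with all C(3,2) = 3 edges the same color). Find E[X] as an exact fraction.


Let X = Σ_S X_S over the C(57, 3) = 29260 subsets S of size 3, where X_S = 1 if the K_3 on S is monochromatic.
For a fixed S, the K_3 on S has C(3, 2) = 3 edges. P[all 3 edges red] = (1/2)^3, and likewise for blue, so P[monochromatic] = 2·(1/2)^3 = 2^{1 − 3} = 1/4.
Summing: E[X] = C(57, 3) · 2^{1 − 3} = 29260 · 1/4 = 7315.
Numerically: E[X] ≈ 7315.000.

E[X] = C(57,3)·2^(1−C(3,2)) = 7315 ≈ 7315.000.


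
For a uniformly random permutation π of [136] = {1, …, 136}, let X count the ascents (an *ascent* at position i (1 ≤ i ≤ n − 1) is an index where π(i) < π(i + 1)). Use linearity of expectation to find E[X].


Write X = Σ X_I over i = 1, …, 135, with X_I the indicator of one ascent.
There are 135 indicators.
For each fixed i, the pair (π(i), π(i+1)) is a uniformly random ordered pair of distinct values from {1, …, 136}; by symmetry P[π(i) < π(i+1)] = 1/2.
By linearity: E[X] = 135 · (1/2) = (136 − 1) · (1/2) = 135/2 ≈ 67.500.

E[X] = 135/2 = 67.500.


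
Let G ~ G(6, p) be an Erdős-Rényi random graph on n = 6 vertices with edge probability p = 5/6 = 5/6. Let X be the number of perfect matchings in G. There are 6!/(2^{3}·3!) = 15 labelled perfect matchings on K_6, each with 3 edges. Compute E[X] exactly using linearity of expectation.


K_6 has 6!/(2^{3}·3!) = 15 labelled perfect matchings.
For each such perfect matching H, let X_H = 1 if all 3 edges of H are present in G. Then P[X_H = 1] = p^{3} = (5/6)^{3} = 125/216.
By linearity: E[X] = Σ_H E[X_H] = 15 · p^{3} = 15 · 125/216 = 625/72.
Numerically: E[X] ≈ 8.68056.

E[X] = 15 · (5/6)^{3} = 625/72 ≈ 8.68056.


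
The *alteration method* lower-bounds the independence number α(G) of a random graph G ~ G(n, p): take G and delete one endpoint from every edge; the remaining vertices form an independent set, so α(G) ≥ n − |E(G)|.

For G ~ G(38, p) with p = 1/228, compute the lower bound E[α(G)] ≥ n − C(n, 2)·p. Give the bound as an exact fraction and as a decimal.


E[|E(G)|] = C(38, 2)·p = 703 · (1/228) = 37/12.
E[α(G)] ≥ n − E[|E(G)|] = 38 − 37/12 = 419/12.
Numerically: ≈ 34.91667.
(This is only a lower bound; the true E[α(G)] may be larger.)

E[α(G)] ≥ 419/12 ≈ 34.91667.


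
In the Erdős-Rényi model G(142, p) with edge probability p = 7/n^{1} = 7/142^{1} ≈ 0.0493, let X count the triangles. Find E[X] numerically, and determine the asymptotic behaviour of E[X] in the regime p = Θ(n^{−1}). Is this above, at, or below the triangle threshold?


Number of potential triangles: C(142, 3) = 467180.
Each occurs with probability p³ ≈ (0.0493)³ ≈ 1.19792e-04.
By linearity: E[X] = C(142, 3)·p³ ≈ 467180 · 1.19792e-04 ≈ 55.965.
Here α = 1, so p = 7/n is exactly at the triangle threshold p ~ 1/n. Asymptotically E[X] → c³/6 = 7³/6 = 343/6 ≈ 57.167, a bounded constant. In this regime the triangle count is asymptotically Poisson(c³/6).

E[X] ≈ 55.965; in regime p = Θ(1/n^{1}) E[X] stays bounded (at the triangle threshold p ~ 1/n).


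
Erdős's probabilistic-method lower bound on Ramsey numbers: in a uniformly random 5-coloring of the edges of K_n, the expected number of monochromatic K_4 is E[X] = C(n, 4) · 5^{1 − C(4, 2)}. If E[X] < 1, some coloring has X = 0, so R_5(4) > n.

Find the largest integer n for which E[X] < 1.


We need C(n, 4) · 5^{1 − 6} < 1, i.e. C(n, 4) < 5^{6 − 1} = 3125.
Check values of n near the boundary:
  n = 14: C(14, 4) = 1001; 1001 < 3125? YES
  n = 15: C(15, 4) = 1365; 1365 < 3125? YES
  n = 16: C(16, 4) = 1820; 1820 < 3125? YES
  n = 17: C(17, 4) = 2380; 2380 < 3125? YES
  n = 18: C(18, 4) = 3060; 3060 < 3125? YES
  n = 19: C(19, 4) = 3876; 3876 < 3125? NO
  n = 20: C(20, 4) = 4845; 4845 < 3125? NO
  n = 21: C(21, 4) = 5985; 5985 < 3125? NO
The largest n with C(n, 4) < 3125 is n = 18 (where E[X] = 612/625 ≈ 0.979200). Hence R_5(4) > 18, i.e. R_5(4) ≥ 19.

Largest n = 18; hence R_5(4) > 18.


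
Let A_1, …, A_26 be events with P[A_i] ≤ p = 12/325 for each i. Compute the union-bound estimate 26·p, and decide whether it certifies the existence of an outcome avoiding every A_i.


Union bound: P[∪_{i=1}^{26} A_i] ≤ Σ_i P[A_i] ≤ 26·p = 26·(12/325) = 24/25.
Numerically: 24/25 ≈ 0.9600000.
Is 24/25 < 1? YES.
Since P[∪ A_i] ≤ 24/25 < 1, the complement has P[∩ A_i^c] ≥ 1 − 24/25 = 1/25 > 0, so some outcome avoids every A_i.

26·p = 24/25 ≈ 0.9600000; existence CERTIFIED by the union bound.


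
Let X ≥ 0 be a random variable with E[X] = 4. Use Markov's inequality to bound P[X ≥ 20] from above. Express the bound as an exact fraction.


μ = E[X] = 4, a = 20.
Markov: P[X ≥ 20] ≤ μ/a = (4)/20 = 1/5.
Numerically: ≈ 0.2000.
(Since a = 20 > μ = 4.0000, the bound 1/5 is < 1 and informative.)

P[X ≥ 20] ≤ 1/5 ≈ 0.2000.


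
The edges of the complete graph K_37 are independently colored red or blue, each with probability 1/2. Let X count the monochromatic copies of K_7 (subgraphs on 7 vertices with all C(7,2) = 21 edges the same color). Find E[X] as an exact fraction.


Let X = Σ_S X_S over the C(37, 7) = 10295472 subsets S of size 7, where X_S = 1 if the K_7 on S is monochromatic.
For a fixed S, the K_7 on S has C(7, 2) = 21 edges. P[all 21 edges red] = (1/2)^21, and likewise for blue, so P[monochromatic] = 2·(1/2)^21 = 2^{1 − 21} = 1/1048576.
By linearity: E[X] = C(37, 7) · 2^{1 − 21} = 10295472 · 1/1048576 = 643467/65536.
Numerically: E[X] ≈ 9.818527.

E[X] = C(37,7)·2^(1−C(7,2)) = 643467/65536 ≈ 9.818527.


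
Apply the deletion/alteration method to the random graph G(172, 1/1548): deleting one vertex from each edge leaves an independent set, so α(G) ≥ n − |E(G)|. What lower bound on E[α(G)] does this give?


E[|E(G)|] = C(172, 2)·p = 14706 · (1/1548) = 19/2.
E[α(G)] ≥ n − E[|E(G)|] = 172 − 19/2 = 325/2.
Numerically: ≈ 162.500000.
(This is only a lower bound; the true E[α(G)] may be larger.)

E[α(G)] ≥ 325/2 ≈ 162.500000.


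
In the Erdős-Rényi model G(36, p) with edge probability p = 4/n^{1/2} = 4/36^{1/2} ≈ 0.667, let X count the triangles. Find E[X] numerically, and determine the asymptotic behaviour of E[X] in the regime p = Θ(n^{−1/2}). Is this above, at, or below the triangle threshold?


Number of potential triangles: C(36, 3) = 7140.
Each occurs with probability p³ ≈ (0.667)³ ≈ 2.96296e-01.
By linearity: E[X] = C(36, 3)·p³ ≈ 7140 · 2.96296e-01 ≈ 2115.556.
Since α = 1/2 < 1, p = c/n^{1/2} ≫ 1/n is above the triangle threshold p ~ 1/n. Asymptotically E[X] ~ (c³/6)·n^{3(1−α)} = (4³/6)·n^{1.5} → ∞; triangles are abundant w.h.p.

E[X] ≈ 2115.556; in regime p = Θ(1/n^{1/2}) E[X] diverges (above the triangle threshold p ~ 1/n).


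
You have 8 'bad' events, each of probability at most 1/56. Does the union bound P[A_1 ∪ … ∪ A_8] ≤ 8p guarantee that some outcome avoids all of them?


Union bound: P[∪_{i=1}^{8} A_i] ≤ Σ_i P[A_i] ≤ 8·p = 8·(1/56) = 1/7.
Numerically: 1/7 ≈ 0.143.
Is 1/7 < 1? YES.
Since P[∪ A_i] ≤ 1/7 < 1, the complement has P[∩ A_i^c] ≥ 1 − 1/7 = 6/7 > 0, so some outcome avoids every A_i.

8·p = 1/7 ≈ 0.143; existence CERTIFIED by the union bound.


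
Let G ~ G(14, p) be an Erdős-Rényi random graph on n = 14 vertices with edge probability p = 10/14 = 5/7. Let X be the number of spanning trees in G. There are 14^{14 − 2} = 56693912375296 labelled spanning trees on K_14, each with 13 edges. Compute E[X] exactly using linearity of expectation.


K_14 has 14^{14 − 2} = 56693912375296 labelled spanning trees.
For each such spanning tree H, let X_H = 1 if all 13 edges of H are present in G. Then P[X_H = 1] = p^{13} = (5/7)^{13} = 1220703125/96889010407.
By linearity of expectation: E[X] = Σ_H E[X_H] = 56693912375296 · p^{13} = 56693912375296 · 1220703125/96889010407 = 5000000000000/7.
Numerically: E[X] ≈ 7.1429e+11.

E[X] = 56693912375296 · (5/7)^{13} = 5000000000000/7 ≈ 7.1429e+11.


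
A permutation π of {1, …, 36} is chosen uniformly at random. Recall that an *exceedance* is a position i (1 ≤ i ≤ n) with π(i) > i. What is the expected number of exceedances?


Write X = Σ_{i=1}^{36} X_i, where X_i = 1_{π(i) > i}.
For each fixed i, π(i) is uniform over {1, …, 36} (marginal of a uniform permutation), so P[π(i) > i] = (n − i)/n. Summing: Σ_{i=1}^{36} (n − i)/n = (0 + 1 + … + 35)/36 = 36(36 − 1)/(2·36) = (36 − 1)/2.
Hence E[X] = Σ_{i=1}^{36} (36 − i)/36 = 35/2 ≈ 17.50000.

E[X] = 35/2 = 17.50000.


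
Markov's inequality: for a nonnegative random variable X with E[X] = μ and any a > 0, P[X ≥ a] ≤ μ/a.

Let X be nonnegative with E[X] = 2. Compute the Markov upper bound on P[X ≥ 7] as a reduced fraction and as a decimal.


μ = E[X] = 2, a = 7.
Markov: P[X ≥ 7] ≤ μ/a = (2)/7 = 2/7.
Numerically: ≈ 0.28571.
(Since a = 7 > μ = 2.00000, the bound 2/7 is < 1 and informative.)

P[X ≥ 7] ≤ 2/7 ≈ 0.28571.


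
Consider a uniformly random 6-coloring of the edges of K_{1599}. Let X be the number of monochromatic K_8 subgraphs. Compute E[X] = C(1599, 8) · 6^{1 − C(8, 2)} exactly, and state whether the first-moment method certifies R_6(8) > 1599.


E[X] = C(1599, 8) · 6^{1 − 28} = 1041478627524184359081 · 6^{−27} = 1041478627524184359081/1023490369077469249536.
As a reduced fraction: E[X] = 38573282500895717003/37907050706572935168 ≈ 1.0175754.
Is E[X] < 1? NO.
Since E[X] ≥ 1, the first-moment bound is inconclusive at n = 1599; it does NOT by itself certify R_6(8) > 1599.

E[X] = 38573282500895717003/37907050706572935168 ≈ 1.0175754; E[X] ≥ 1; first-moment method inconclusive here.


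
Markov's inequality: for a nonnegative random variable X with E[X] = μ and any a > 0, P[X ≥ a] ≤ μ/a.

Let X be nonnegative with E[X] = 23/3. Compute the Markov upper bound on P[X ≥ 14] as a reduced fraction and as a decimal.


μ = E[X] = 23/3, a = 14.
Markov: P[X ≥ 14] ≤ μ/a = (23/3)/14 = 23/42.
Numerically: ≈ 0.54762.
(Since a = 14 > μ = 7.66667, the bound 23/42 is < 1 and informative.)

P[X ≥ 14] ≤ 23/42 ≈ 0.54762.


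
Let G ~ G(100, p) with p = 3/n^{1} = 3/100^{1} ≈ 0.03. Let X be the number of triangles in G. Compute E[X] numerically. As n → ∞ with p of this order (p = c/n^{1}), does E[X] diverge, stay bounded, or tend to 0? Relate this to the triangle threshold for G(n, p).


Number of potential triangles: C(100, 3) = 161700.
Each occurs with probability p³ ≈ (0.03)³ ≈ 2.70000e-05.
By linearity: E[X] = C(100, 3)·p³ ≈ 161700 · 2.70000e-05 ≈ 4.366.
Here α = 1, so p = 3/n is exactly at the triangle threshold p ~ 1/n. Asymptotically E[X] → c³/6 = 3³/6 = 9/2 ≈ 4.500, a bounded constant. In this regime the triangle count is asymptotically Poisson(c³/6).

E[X] ≈ 4.366; in regime p = Θ(1/n^{1}) E[X] stays bounded (at the triangle threshold p ~ 1/n).


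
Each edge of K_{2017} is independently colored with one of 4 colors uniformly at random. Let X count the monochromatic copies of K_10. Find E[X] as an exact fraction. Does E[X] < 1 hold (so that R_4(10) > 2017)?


E[X] = C(2017, 10) · 4^{1 − 45} = 300324964434452596180990448 · 4^{−44} = 300324964434452596180990448/309485009821345068724781056.
As a reduced fraction: E[X] = 18770310277153287261311903/19342813113834066795298816 ≈ 0.97040.
Is E[X] < 1? YES.
Since E[X] < 1, there exists a 4-coloring of K_{2017} with no monochromatic K_10; hence R_4(10) > 2017.

E[X] = 18770310277153287261311903/19342813113834066795298816 ≈ 0.97040; E[X] < 1, so R_4(10) > 2017.


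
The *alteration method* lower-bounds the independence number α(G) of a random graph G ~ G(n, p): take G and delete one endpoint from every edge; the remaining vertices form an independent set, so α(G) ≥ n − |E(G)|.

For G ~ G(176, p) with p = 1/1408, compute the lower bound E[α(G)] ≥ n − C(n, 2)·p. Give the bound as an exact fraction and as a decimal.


E[|E(G)|] = C(176, 2)·p = 15400 · (1/1408) = 175/16.
E[α(G)] ≥ n − E[|E(G)|] = 176 − 175/16 = 2641/16.
Numerically: ≈ 165.0625.
(This is only a lower bound; the true E[α(G)] may be larger.)

E[α(G)] ≥ 2641/16 ≈ 165.0625.


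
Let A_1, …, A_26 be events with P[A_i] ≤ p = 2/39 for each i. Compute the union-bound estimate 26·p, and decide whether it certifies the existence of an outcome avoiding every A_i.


Union bound: P[∪_{i=1}^{26} A_i] ≤ Σ_i P[A_i] ≤ 26·p = 26·(2/39) = 4/3.
Numerically: 4/3 ≈ 1.333.
Is 4/3 < 1? NO.
Since the bound 4/3 is ≥ 1, the union bound is uninformative here; it does NOT by itself certify existence.

26·p = 4/3 ≈ 1.333; existence NOT certified by the union bound.


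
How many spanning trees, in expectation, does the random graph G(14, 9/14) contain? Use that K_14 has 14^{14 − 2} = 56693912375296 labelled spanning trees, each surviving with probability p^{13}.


K_14 has 14^{14 − 2} = 56693912375296 labelled spanning trees.
For each such spanning tree H, let X_H = 1 if all 13 edges of H are present in G. Then P[X_H = 1] = p^{13} = (9/14)^{13} = 2541865828329/793714773254144.
By linearity: E[X] = Σ_H E[X_H] = 56693912375296 · p^{13} = 56693912375296 · 2541865828329/793714773254144 = 2541865828329/14.
Numerically: E[X] ≈ 1.82e+11.

E[X] = 56693912375296 · (9/14)^{13} = 2541865828329/14 ≈ 1.82e+11.


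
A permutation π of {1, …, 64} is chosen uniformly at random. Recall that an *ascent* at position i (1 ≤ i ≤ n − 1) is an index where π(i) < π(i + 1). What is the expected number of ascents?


Write X = Σ X_I over i = 1, …, 63, with X_I the indicator of one ascent.
There are 63 indicators.
For each fixed i, the pair (π(i), π(i+1)) is a uniformly random ordered pair of distinct values from {1, …, 64}; by symmetry P[π(i) < π(i+1)] = 1/2.
By linearity: E[X] = 63 · (1/2) = (64 − 1) · (1/2) = 63/2 ≈ 31.50000.

E[X] = 63/2 = 31.50000.


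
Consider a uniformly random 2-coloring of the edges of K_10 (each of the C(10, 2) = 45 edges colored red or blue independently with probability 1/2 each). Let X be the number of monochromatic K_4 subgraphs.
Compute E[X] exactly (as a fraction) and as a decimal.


Let X = Σ_S X_S over the C(10, 4) = 210 subsets S of size 4, where X_S = 1 if the K_4 on S is monochromatic.
For a fixed S, the K_4 on S has C(4, 2) = 6 edges. P[all 6 edges red] = (1/2)^6, and likewise for blue, so P[monochromatic] = 2·(1/2)^6 = 2^{1 − 6} = 1/32.
By linearity of expectation: E[X] = C(10, 4) · 2^{1 − 6} = 210 · 1/32 = 105/16.
Numerically: E[X] ≈ 6.562500.

E[X] = C(10,4)·2^(1−C(4,2)) = 105/16 ≈ 6.562500.


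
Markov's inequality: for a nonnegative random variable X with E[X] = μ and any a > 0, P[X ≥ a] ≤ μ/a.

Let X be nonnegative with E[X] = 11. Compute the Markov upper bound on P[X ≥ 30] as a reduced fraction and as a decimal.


μ = E[X] = 11, a = 30.
Markov: P[X ≥ 30] ≤ μ/a = (11)/30 = 11/30.
Numerically: ≈ 0.367.
(Since a = 30 > μ = 11.000, the bound 11/30 is < 1 and informative.)

P[X ≥ 30] ≤ 11/30 ≈ 0.367.


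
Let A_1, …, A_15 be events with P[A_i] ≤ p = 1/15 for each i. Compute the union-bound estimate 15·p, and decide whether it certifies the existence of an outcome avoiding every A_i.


Union bound: P[∪_{i=1}^{15} A_i] ≤ Σ_i P[A_i] ≤ 15·p = 15·(1/15) = 1.
Numerically: 1 ≈ 1.00000.
Is 1 < 1? NO.
Since the bound 1 is ≥ 1, the union bound is uninformative here; it does NOT by itself certify existence.

15·p = 1 ≈ 1.00000; existence NOT certified by the union bound.


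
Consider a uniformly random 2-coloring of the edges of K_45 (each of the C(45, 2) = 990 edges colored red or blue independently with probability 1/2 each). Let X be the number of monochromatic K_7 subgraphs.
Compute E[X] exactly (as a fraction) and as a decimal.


Let X = Σ_S X_S over the C(45, 7) = 45379620 subsets S of size 7, where X_S = 1 if the K_7 on S is monochromatic.
For a fixed S, the K_7 on S has C(7, 2) = 21 edges. P[all 21 edges red] = (1/2)^21, and likewise for blue, so P[monochromatic] = 2·(1/2)^21 = 2^{1 − 21} = 1/1048576.
By linearity: E[X] = C(45, 7) · 2^{1 − 21} = 45379620 · 1/1048576 = 11344905/262144.
Numerically: E[X] ≈ 43.277378.

E[X] = C(45,7)·2^(1−C(7,2)) = 11344905/262144 ≈ 43.277378.


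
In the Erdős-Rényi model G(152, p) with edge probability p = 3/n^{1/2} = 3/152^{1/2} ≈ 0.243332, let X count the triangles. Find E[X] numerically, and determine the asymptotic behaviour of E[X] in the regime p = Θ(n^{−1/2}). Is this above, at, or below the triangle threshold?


Number of potential triangles: C(152, 3) = 573800.
Each occurs with probability p³ ≈ (0.243332)³ ≈ 1.44078236e-02.
By linearity: E[X] = C(152, 3)·p³ ≈ 573800 · 1.44078236e-02 ≈ 8267.209174.
Since α = 1/2 < 1, p = c/n^{1/2} ≫ 1/n is above the triangle threshold p ~ 1/n. Asymptotically E[X] ~ (c³/6)·n^{3(1−α)} = (3³/6)·n^{1.5} → ∞; triangles are abundant w.h.p.

E[X] ≈ 8267.209174; in regime p = Θ(1/n^{1/2}) E[X] diverges (above the triangle threshold p ~ 1/n).


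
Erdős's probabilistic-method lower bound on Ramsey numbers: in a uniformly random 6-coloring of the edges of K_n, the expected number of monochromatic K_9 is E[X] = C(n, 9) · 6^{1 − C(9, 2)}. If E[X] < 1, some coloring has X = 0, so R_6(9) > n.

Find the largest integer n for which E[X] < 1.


We need C(n, 9) · 6^{1 − 36} < 1, i.e. C(n, 9) < 6^{36 − 1} = 1719070799748422591028658176.
Check values of n near the boundary:
  n = 4407: C(4407, 9) = 1713856532599459170657070050; 1713856532599459170657070050 < 1719070799748422591028658176? YES
  n = 4408: C(4408, 9) = 1717362945146264156457459600; 1717362945146264156457459600 < 1719070799748422591028658176? YES
  n = 4409: C(4409, 9) = 1720875732988608787686577131; 1720875732988608787686577131 < 1719070799748422591028658176? NO
  n = 4410: C(4410, 9) = 1724394906266704102180823710; 1724394906266704102180823710 < 1719070799748422591028658176? NO
The largest n with C(n, 9) < 1719070799748422591028658176 is n = 4408 (where E[X] = 35778394690547169926197075/35813974994758803979763712 ≈ 0.9990). Hence R_6(9) > 4408, i.e. R_6(9) ≥ 4409.

Largest n = 4408; hence R_6(9) > 4408.


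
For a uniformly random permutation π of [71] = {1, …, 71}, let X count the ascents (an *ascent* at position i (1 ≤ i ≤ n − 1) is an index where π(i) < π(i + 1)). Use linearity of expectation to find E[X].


Write X = Σ X_I over i = 1, …, 70, with X_I the indicator of one ascent.
There are 70 indicators.
For each fixed i, the pair (π(i), π(i+1)) is a uniformly random ordered pair of distinct values from {1, …, 71}; by symmetry P[π(i) < π(i+1)] = 1/2.
By linearity: E[X] = 70 · (1/2) = (71 − 1) · (1/2) = 35 ≈ 35.000000.

E[X] = 35 = 35.000000.


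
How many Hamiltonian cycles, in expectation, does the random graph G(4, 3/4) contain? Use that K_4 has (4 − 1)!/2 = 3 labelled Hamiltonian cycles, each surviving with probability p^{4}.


K_4 has (4 − 1)!/2 = 3 labelled Hamiltonian cycles.
For each such Hamiltonian cycle H, let X_H = 1 if all 4 edges of H are present in G. Then P[X_H = 1] = p^{4} = (3/4)^{4} = 81/256.
By linearity: E[X] = Σ_H E[X_H] = 3 · p^{4} = 3 · 81/256 = 243/256.
Numerically: E[X] ≈ 0.949.

E[X] = 3 · (3/4)^{4} = 243/256 ≈ 0.949.


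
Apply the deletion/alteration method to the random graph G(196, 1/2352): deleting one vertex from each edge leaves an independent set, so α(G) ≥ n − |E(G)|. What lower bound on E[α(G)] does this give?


E[|E(G)|] = C(196, 2)·p = 19110 · (1/2352) = 65/8.
E[α(G)] ≥ n − E[|E(G)|] = 196 − 65/8 = 1503/8.
Numerically: ≈ 187.87500.
(This is only a lower bound; the true E[α(G)] may be larger.)

E[α(G)] ≥ 1503/8 ≈ 187.87500.


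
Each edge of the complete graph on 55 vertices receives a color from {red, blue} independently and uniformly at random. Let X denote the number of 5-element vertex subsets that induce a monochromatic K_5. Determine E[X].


Let X = Σ_S X_S over the C(55, 5) = 3478761 subsets S of size 5, where X_S = 1 if the K_5 on S is monochromatic.
For a fixed S, the K_5 on S has C(5, 2) = 10 edges. P[all 10 edges red] = (1/2)^10, and likewise for blue, so P[monochromatic] = 2·(1/2)^10 = 2^{1 − 10} = 1/512.
Summing: E[X] = C(55, 5) · 2^{1 − 10} = 3478761 · 1/512 = 3478761/512.
Numerically: E[X] ≈ 6794.45508.

E[X] = C(55,5)·2^(1−C(5,2)) = 3478761/512 ≈ 6794.45508.


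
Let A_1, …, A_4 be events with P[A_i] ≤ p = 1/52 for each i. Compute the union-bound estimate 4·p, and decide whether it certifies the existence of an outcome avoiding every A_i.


Union bound: P[∪_{i=1}^{4} A_i] ≤ Σ_i P[A_i] ≤ 4·p = 4·(1/52) = 1/13.
Numerically: 1/13 ≈ 0.07692.
Is 1/13 < 1? YES.
Since P[∪ A_i] ≤ 1/13 < 1, the complement has P[∩ A_i^c] ≥ 1 − 1/13 = 12/13 > 0, so some outcome avoids every A_i.

4·p = 1/13 ≈ 0.07692; existence CERTIFIED by the union bound.


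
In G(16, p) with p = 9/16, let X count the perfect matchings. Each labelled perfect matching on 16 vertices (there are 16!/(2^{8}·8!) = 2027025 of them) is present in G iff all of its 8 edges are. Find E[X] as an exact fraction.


K_16 has 16!/(2^{8}·8!) = 2027025 labelled perfect matchings.
For each such perfect matching H, let X_H = 1 if all 8 edges of H are present in G. Then P[X_H = 1] = p^{8} = (9/16)^{8} = 43046721/4294967296.
By linearity: E[X] = Σ_H E[X_H] = 2027025 · p^{8} = 2027025 · 43046721/4294967296 = 87256779635025/4294967296.
Numerically: E[X] ≈ 2.032e+04.

E[X] = 2027025 · (9/16)^{8} = 87256779635025/4294967296 ≈ 2.032e+04.
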